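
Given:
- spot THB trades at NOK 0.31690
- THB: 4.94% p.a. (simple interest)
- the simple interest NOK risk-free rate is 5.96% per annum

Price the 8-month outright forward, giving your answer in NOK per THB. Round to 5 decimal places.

0.31899

T = 8/12 years.
NOK growth factor: 1 + 0.0596×8/12 = 1.0397333.
Growth of 1 THB over T: 1 + 0.0494×8/12 = 1.0329333.
CIP: F = S · (grow NOK)/(grow THB) = 0.3169 × 1.0397333/1.0329333 = 0.3189862 NOK per THB.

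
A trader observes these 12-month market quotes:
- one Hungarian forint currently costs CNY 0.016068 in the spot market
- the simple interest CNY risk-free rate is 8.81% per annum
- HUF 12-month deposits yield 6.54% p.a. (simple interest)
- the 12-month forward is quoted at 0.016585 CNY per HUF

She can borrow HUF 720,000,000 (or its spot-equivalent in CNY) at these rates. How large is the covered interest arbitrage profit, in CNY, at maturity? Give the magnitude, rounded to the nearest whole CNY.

T = 1 year.
Keep in HUF, deliver into the forward: 720,000,000·1.065400·0.016585 = CNY 12,722,154.48.
Swap to CNY now, deposit: 720,000,000·0.016068·1.088100 = CNY 12,588,185.38.
The quoted forward overvalues HUF, so borrow CNY, buy HUF at spot, deposit the HUF at 6.54%, and sell the proceeds forward at 0.016585.
The gap between the two covered legs is CNY 133,969.

CNY 133,969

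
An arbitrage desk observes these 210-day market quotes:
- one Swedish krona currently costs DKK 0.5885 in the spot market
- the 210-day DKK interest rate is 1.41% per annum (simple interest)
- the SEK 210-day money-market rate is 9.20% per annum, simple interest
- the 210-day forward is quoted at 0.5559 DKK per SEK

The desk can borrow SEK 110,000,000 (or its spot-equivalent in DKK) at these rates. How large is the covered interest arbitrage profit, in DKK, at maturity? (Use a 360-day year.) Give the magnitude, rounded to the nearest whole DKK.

DKK 836,782

T = 210/360 years.
Route A — deposit SEK, sell forward: 110,000,000 × 1.0536666667 × 0.5559 = DKK 64,430,663.00.
Route B — convert at spot, deposit DKK: 110,000,000 × 0.5885 × 1.008225 = DKK 65,267,445.38.
The quoted forward undervalues SEK, so borrow SEK, convert to DKK at spot, deposit the DKK at 1.41%, and buy SEK forward at 0.5559 to cover the loan.
The gap between the two covered legs is DKK 836,782.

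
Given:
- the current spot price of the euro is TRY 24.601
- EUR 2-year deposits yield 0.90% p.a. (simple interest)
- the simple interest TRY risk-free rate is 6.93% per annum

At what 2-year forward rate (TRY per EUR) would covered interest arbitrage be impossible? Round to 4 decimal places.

T = 2 years.
Growth of 1 TRY over T: 1 + 0.0693×2 = 1.138600.
EUR growth factor: 1 + 0.0090×2 = 1.018000.
So F = 24.601 × 1.138600 / 1.018000 = 27.515421 (TRY/EUR).

27.5154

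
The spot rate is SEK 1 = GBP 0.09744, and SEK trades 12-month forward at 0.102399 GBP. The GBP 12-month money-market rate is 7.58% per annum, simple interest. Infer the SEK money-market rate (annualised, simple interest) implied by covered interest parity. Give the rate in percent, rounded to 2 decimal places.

T = 1 year.
F/S = 0.102399/0.09744 = 1.0508929 = (growth of GBP) / (growth of SEK).
The GBP side grows by 1 + 0.0758×1 = 1.075800.
That pins the SEK growth at 1.0237009.
(1.0237009 − 1)/T = 0.023701, i.e. 2.37%.

2.37%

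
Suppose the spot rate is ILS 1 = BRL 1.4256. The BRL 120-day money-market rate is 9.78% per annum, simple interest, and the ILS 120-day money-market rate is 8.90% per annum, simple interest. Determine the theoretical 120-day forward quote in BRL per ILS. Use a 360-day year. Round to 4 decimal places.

T = 120/360 years.
BRL accumulates by 1 + 0.0978×120/360 = 1.032600.
ILS accumulates by 1 + 0.0890×120/360 = 1.0296667.
So F = 1.4256 × 1.032600 / 1.0296667 = 1.429661 (BRL/ILS).

1.4297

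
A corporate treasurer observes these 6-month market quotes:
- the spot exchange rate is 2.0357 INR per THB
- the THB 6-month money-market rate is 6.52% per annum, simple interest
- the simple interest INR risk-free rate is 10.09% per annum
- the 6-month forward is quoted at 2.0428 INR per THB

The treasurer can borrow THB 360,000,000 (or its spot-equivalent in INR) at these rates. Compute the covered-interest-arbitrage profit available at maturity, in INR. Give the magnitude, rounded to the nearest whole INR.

INR 10,442,083

T = 6/12 years.
Route A — deposit THB, sell forward: 360,000,000 × 1.032600 × 2.0428 = INR 759,382,300.80.
Route B — convert at spot, deposit INR: 360,000,000 × 2.0357 × 1.050450 = INR 769,824,383.40.
The quoted forward undervalues THB, so borrow THB, convert to INR at spot, deposit the INR at 10.09%, and buy THB forward at 2.0428 to cover the loan.
Arbitrage profit = |759,382,300.80 − 769,824,383.40| = INR 10,442,083.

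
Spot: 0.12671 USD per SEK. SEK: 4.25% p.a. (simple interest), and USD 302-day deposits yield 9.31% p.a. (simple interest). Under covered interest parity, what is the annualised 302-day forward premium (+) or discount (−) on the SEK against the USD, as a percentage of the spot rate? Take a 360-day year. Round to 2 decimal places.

T = 302/360 years.
No-arbitrage forward: 0.12671 × 1.0781006 / 1.0356528 = 0.13190340 USD/SEK.
(F − S)/S ÷ T = (0.13190340 − 0.12671)/0.12671/(302/360) = 0.048858 → 4.89%.

+4.89%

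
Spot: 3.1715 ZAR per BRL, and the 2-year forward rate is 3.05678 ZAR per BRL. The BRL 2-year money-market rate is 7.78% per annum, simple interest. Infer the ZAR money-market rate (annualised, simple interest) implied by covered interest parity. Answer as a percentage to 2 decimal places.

5.69%

T = 2 years.
By CIP, F/S equals the ZAR-to-BRL growth ratio: 3.05678/3.1715 = 0.9638278.
BRL growth factor: 1 + 0.0778×2 = 1.155600.
That pins the ZAR growth at 1.1137994.
(1.1137994 − 1)/T = 0.056900, i.e. 5.69%.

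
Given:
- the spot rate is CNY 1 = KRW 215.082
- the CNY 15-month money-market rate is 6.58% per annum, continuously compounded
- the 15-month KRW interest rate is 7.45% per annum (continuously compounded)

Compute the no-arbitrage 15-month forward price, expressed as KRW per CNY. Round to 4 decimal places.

T = 15/12 years.
KRW accumulates by e^(0.0745×15/12) = 1.097598927.
CNY growth factor: e^(0.0658×15/12) = 1.085727208.
Forward (KRW per CNY) = 215.082 × 1.097598927 / 1.085727208 = 217.433781.

217.4338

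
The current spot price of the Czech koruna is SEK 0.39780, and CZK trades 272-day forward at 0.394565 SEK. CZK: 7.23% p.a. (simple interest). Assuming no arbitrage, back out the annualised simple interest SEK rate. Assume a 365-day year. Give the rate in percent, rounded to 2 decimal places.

T = 272/365 years.
F/S = 0.394565/0.3978 = 0.9918678 = (growth of SEK) / (growth of CZK).
The CZK side grows by 1 + 0.0723×272/365 = 1.0538784.
That pins the SEK growth at 1.0453081.
r = (1.0453081 − 1)/(272/365) = 0.060799 → 6.08%.

6.08%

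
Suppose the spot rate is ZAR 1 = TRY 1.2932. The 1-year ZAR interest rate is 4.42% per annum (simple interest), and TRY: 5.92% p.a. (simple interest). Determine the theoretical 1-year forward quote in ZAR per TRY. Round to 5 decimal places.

T = 1 year.
Growth of 1 TRY over T: 1 + 0.0592×1 = 1.059200.
ZAR accumulates by 1 + 0.0442×1 = 1.044200.
So F = 1.2932 × 1.059200 / 1.044200 = 1.311777 (TRY/ZAR).
Invert for ZAR per TRY: 1 / 1.311777 = 0.76232.

0.76232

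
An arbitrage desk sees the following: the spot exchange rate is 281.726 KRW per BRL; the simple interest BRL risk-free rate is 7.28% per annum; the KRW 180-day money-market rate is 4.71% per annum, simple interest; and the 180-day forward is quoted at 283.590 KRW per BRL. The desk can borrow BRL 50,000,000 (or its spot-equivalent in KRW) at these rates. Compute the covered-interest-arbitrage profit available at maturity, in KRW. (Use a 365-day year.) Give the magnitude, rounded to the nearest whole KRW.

KRW 275,075,388

T = 180/365 years.
Route A — deposit BRL, sell forward: 50,000,000 × 1.035901369863 × 283.590 = KRW 14,688,563,473.97.
Route B — convert at spot, deposit KRW: 50,000,000 × 281.726 × 1.02322739726 = KRW 14,413,488,086.02.
The quoted forward overvalues BRL, so borrow KRW, buy BRL at spot, deposit the BRL at 7.28%, and sell the proceeds forward at 283.590.
Arbitrage profit = |14,688,563,473.97 − 14,413,488,086.02| = KRW 275,075,388.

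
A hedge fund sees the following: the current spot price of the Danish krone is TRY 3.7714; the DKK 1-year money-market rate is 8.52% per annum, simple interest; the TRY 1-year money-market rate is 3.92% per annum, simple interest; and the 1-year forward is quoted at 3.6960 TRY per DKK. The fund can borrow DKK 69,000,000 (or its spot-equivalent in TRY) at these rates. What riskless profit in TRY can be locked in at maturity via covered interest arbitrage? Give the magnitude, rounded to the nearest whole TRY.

T = 1 year.
Keep in DKK, deliver into the forward: 69,000,000·1.085200·3.6960 = TRY 276,752,044.80.
Swap to TRY now, deposit: 69,000,000·3.7714·1.039200 = TRY 270,427,482.72.
The quoted forward overvalues DKK, so borrow TRY, buy DKK at spot, deposit the DKK at 8.52%, and sell the proceeds forward at 3.6960.
Profit = 276,752,044.80 − 270,427,482.72 = TRY 6,324,562.

TRY 6,324,562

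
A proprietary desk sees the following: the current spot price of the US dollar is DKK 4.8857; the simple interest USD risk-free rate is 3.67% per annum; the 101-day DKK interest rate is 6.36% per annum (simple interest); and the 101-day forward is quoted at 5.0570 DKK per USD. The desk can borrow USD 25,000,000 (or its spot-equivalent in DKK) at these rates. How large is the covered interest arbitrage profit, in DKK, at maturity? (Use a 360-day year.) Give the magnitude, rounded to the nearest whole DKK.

T = 101/360 years.
Keep in USD, deliver into the forward: 25,000,000·1.01029638889·5.0570 = DKK 127,726,720.97.
Swap to DKK now, deposit: 25,000,000·4.8857·1.01784333333 = DKK 124,321,929.34.
The quoted forward overvalues USD, so borrow DKK, buy USD at spot, deposit the USD at 3.67%, and sell the proceeds forward at 5.0570.
Profit = 127,726,720.97 − 124,321,929.34 = DKK 3,404,792.

DKK 3,404,792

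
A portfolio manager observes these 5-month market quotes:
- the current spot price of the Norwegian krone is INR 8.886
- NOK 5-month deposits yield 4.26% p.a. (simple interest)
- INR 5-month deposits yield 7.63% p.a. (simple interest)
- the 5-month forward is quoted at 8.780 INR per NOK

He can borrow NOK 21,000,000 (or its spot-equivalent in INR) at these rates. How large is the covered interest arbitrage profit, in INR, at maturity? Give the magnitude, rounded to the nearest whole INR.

T = 5/12 years.
Invest the NOK and cover forward: 21,000,000 × 1.017750 × 8.780 = INR 187,652,745.00.
Convert at spot and invest in INR: 21,000,000 × 8.886 × 1.03179166667 = INR 192,538,515.75.
The quoted forward undervalues NOK, so borrow NOK, convert to INR at spot, deposit the INR at 7.63%, and buy NOK forward at 8.780 to cover the loan.
The gap between the two covered legs is INR 4,885,771.

INR 4,885,771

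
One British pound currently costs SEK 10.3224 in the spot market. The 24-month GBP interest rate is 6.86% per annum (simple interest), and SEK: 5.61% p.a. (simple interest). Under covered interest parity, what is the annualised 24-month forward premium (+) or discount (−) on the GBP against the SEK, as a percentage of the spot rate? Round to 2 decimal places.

T = 2 years.
F = S · g_SEK/g_GBP = 10.3224 × 1.112200/1.137200 = 10.0954742.
(F − S)/S ÷ T = (10.0954742 − 10.3224)/10.3224/2 = -0.010992 → -1.10%.

-1.10%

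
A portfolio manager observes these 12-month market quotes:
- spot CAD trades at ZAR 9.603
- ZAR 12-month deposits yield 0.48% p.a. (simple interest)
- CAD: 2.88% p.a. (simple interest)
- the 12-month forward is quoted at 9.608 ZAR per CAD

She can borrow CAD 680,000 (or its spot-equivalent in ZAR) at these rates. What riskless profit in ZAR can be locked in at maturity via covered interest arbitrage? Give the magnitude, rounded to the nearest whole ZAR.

ZAR 160,219

T = 1 year.
Keep in CAD, deliver into the forward: 680,000·1.028800·9.608 = ZAR 6,721,603.07.
Swap to ZAR now, deposit: 680,000·9.603·1.004800 = ZAR 6,561,384.19.
The quoted forward overvalues CAD, so borrow ZAR, buy CAD at spot, deposit the CAD at 2.88%, and sell the proceeds forward at 9.608.
Arbitrage profit = |6,721,603.07 − 6,561,384.19| = ZAR 160,219.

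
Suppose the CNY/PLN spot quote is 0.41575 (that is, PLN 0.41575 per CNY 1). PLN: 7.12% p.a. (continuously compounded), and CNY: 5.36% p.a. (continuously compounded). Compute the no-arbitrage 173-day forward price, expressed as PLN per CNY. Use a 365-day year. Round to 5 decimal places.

0.41923

T = 173/365 years.
Growth of 1 PLN over T: e^(0.0712×173/365) = 1.0343227.
CNY growth factor: e^(0.0536×173/365) = 1.0257304.
Forward (PLN per CNY) = 0.41575 × 1.0343227 / 1.0257304 = 0.4192326.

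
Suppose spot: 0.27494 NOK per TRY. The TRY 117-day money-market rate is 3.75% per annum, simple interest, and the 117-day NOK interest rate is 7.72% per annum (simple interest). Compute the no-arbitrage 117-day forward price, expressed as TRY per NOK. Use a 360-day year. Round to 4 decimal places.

T = 117/360 years.
Growth of 1 NOK over T: 1 + 0.0772×117/360 = 1.025090.
Growth of 1 TRY over T: 1 + 0.0375×117/360 = 1.0121875.
CIP: F = S · (grow NOK)/(grow TRY) = 0.27494 × 1.025090/1.0121875 = 0.2784447 NOK per TRY.
Invert for TRY per NOK: 1 / 0.2784447 = 3.5914.

3.5914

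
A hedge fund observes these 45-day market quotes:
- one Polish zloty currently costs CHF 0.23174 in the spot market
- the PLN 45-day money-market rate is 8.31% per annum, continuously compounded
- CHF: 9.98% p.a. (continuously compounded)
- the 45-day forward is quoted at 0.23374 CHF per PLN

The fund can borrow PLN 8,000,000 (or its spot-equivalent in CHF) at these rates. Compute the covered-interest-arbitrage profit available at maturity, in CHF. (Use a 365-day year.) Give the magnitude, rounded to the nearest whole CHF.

CHF 12,304

T = 45/365 years.
Invest the PLN and cover forward: 8,000,000 × 1.010297867 × 0.23374 = CHF 1,889,176.19.
Convert at spot and invest in CHF: 8,000,000 × 0.23174 × 1.012380117 = CHF 1,876,871.75.
The quoted forward overvalues PLN, so borrow CHF, buy PLN at spot, deposit the PLN at 8.31%, and sell the proceeds forward at 0.23374.
Arbitrage profit = |1,889,176.19 − 1,876,871.75| = CHF 12,304.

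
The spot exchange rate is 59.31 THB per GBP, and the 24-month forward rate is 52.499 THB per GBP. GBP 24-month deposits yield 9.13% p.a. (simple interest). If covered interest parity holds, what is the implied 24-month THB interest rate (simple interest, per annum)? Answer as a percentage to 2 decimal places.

T = 2 years.
By CIP, F/S equals the THB-to-GBP growth ratio: 52.499/59.31 = 0.8851627.
GBP growth factor: 1 + 0.0913×2 = 1.182600.
Hence g_THB = 1.0467934.
(1.0467934 − 1)/T = 0.023397, i.e. 2.34%.

2.34%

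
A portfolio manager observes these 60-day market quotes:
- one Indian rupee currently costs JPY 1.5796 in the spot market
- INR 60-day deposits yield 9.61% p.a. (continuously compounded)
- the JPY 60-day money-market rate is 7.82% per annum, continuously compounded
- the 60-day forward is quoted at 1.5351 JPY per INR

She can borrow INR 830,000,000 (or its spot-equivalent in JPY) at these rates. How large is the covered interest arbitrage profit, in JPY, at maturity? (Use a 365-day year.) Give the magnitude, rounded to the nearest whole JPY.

JPY 33,609,666

T = 60/365 years.
Invest the INR and cover forward: 830,000,000 × 1.015922696637 × 1.5351 = JPY 1,294,420,633.23.
Convert at spot and invest in JPY: 830,000,000 × 1.5796 × 1.012937772566 = JPY 1,328,030,299.60.
The quoted forward undervalues INR, so borrow INR, convert to JPY at spot, deposit the JPY at 7.82%, and buy INR forward at 1.5351 to cover the loan.
Profit = 1,328,030,299.60 − 1,294,420,633.23 = JPY 33,609,666.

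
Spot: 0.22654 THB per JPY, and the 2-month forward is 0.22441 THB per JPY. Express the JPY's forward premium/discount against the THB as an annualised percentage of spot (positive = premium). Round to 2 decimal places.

-5.64%

T = 2/12 years.
JPY trades forward at -0.94023% vs spot over the period.
×(1/T) gives -5.64% p.a.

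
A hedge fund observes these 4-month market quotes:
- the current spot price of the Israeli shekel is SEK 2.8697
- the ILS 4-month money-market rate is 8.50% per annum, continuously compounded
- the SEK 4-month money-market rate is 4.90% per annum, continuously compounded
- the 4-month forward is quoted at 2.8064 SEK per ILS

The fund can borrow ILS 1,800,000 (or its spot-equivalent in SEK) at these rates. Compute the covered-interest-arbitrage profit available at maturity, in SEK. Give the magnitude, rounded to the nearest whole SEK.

T = 4/12 years.
Invest the ILS and cover forward: 1,800,000 × 1.02873854 × 2.8064 = SEK 5,196,693.31.
Convert at spot and invest in SEK: 1,800,000 × 2.8697 × 1.016467451 = SEK 5,250,521.96.
The quoted forward undervalues ILS, so borrow ILS, convert to SEK at spot, deposit the SEK at 4.90%, and buy ILS forward at 2.8064 to cover the loan.
Arbitrage profit = |5,196,693.31 − 5,250,521.96| = SEK 53,829.

SEK 53,829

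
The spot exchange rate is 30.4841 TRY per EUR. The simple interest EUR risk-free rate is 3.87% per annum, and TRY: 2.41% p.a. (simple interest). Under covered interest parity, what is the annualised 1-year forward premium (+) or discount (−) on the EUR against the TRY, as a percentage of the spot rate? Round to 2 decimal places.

T = 1 year.
CIP forward (TRY per EUR) = 30.4841 × 1.024100/1.038700 = 30.0556145.
Annualised premium = (F − S)/S × (1/T) = (30.0556145 − 30.4841)/30.4841 ÷ 1 = -1.41%.

-1.41%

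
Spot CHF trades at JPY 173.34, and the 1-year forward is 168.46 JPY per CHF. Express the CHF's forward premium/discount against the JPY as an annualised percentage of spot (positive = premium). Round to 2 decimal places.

-2.82%

T = 1 year.
Period premium: (168.46 − 173.34)/173.34 = -0.0281528.
Annualise by dividing by T: -0.0281528 / 1 = -0.028153 → -2.82%.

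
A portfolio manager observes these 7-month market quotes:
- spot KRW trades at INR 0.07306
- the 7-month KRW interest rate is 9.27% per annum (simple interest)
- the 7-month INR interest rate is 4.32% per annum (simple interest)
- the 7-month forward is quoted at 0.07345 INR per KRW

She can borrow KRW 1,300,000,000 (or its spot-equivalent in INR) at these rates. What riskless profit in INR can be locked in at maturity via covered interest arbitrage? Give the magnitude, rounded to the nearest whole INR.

INR 3,276,906

T = 7/12 years.
Invest the KRW and cover forward: 1,300,000,000 × 1.054075 × 0.07345 = INR 100,648,351.38.
Convert at spot and invest in INR: 1,300,000,000 × 0.07306 × 1.025200 = INR 97,371,445.60.
The quoted forward overvalues KRW, so borrow INR, buy KRW at spot, deposit the KRW at 9.27%, and sell the proceeds forward at 0.07345.
The gap between the two covered legs is INR 3,276,906.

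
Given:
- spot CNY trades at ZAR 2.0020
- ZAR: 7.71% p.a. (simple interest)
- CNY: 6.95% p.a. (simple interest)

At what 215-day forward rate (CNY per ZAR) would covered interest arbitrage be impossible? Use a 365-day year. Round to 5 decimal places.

T = 215/365 years.
ZAR accumulates by 1 + 0.0771×215/365 = 1.0454151.
CNY growth factor: 1 + 0.0695×215/365 = 1.0409384.
So F = 2.002 × 1.0454151 / 1.0409384 = 2.010610 (ZAR/CNY).
Invert for CNY per ZAR: 1 / 2.010610 = 0.49736.

0.49736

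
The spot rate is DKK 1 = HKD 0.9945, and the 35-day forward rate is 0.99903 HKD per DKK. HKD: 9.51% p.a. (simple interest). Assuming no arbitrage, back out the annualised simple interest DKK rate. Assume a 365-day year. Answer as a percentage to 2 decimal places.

T = 35/365 years.
F/S = 0.99903/0.9945 = 1.0045551 = (growth of HKD) / (growth of DKK).
The HKD side grows by 1 + 0.0951×35/365 = 1.0091192.
So the DKK growth factor = 1.0045434.
r = (1.0045434 − 1)/(35/365) = 0.047381 → 4.74%.

4.74%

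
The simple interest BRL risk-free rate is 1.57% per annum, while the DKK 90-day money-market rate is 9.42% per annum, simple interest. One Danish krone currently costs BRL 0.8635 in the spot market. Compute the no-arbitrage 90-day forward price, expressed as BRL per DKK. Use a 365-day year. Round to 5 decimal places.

0.84717

T = 90/365 years.
BRL accumulates by 1 + 0.0157×90/365 = 1.0038712.
DKK accumulates by 1 + 0.0942×90/365 = 1.0232274.
Forward (BRL per DKK) = 0.8635 × 1.0038712 / 1.0232274 = 0.8471653.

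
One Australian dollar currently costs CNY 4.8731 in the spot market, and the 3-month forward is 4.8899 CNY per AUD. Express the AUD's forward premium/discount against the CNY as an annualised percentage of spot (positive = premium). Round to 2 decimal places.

+1.38%

T = 3/12 years.
Period premium: (4.8899 − 4.8731)/4.8731 = 0.0034475.
×(1/T) gives 1.38% p.a.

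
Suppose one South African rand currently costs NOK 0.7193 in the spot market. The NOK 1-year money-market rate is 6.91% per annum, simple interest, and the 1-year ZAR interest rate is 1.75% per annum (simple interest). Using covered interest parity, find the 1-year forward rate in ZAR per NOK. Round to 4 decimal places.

1.3231

T = 1 year.
Growth of 1 NOK over T: 1 + 0.0691×1 = 1.069100.
ZAR accumulates by 1 + 0.0175×1 = 1.017500.
Forward (NOK per ZAR) = 0.7193 × 1.069100 / 1.017500 = 0.7557775.
Quoted the other way: 1/0.7557775 = 1.3231 ZAR per NOK.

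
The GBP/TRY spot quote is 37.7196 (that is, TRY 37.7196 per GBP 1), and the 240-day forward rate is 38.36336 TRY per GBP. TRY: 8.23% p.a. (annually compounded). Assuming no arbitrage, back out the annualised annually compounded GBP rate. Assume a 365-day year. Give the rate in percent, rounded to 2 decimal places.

T = 240/365 years.
By CIP, F/S equals the TRY-to-GBP growth ratio: 38.36336/37.7196 = 1.0170670.
The TRY side grows by (1 + 0.0823)^(240/365) = 1.0533793.
So the GBP growth factor = 1.035703.
Annualise: 1.035703^(365/240) − 1 = 0.054800 = 5.48%.

5.48%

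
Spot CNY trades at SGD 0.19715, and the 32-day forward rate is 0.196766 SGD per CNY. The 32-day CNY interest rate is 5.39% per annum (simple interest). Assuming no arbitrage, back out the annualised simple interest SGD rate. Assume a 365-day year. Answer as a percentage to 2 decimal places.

T = 32/365 years.
By CIP, F/S equals the SGD-to-CNY growth ratio: 0.196766/0.19715 = 0.9980522.
CNY growth factor: 1 + 0.0539×32/365 = 1.0047255.
Hence g_SGD = 1.0027685.
r = (1.0027685 − 1)/(32/365) = 0.031578 → 3.16%.

3.16%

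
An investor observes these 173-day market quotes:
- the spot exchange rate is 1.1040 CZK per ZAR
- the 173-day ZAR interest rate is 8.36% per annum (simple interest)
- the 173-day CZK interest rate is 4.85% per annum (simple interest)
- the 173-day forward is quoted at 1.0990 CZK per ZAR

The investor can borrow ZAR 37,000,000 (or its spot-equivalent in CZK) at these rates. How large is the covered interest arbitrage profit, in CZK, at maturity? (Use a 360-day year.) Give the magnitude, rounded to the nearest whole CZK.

CZK 496,571

T = 173/360 years.
Keep in ZAR, deliver into the forward: 37,000,000·1.0401744444·1.0990 = CZK 42,296,613.43.
Swap to CZK now, deposit: 37,000,000·1.1040·1.0233069444 = CZK 41,800,042.06.
The quoted forward overvalues ZAR, so borrow CZK, buy ZAR at spot, deposit the ZAR at 8.36%, and sell the proceeds forward at 1.0990.
The gap between the two covered legs is CZK 496,571.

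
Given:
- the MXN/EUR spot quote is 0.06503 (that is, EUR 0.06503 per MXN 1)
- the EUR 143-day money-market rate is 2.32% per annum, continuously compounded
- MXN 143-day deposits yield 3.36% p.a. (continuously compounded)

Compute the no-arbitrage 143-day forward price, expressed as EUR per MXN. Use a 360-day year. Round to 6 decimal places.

0.064762

T = 143/360 years.
EUR growth factor: e^(0.0232×143/360) = 1.0092581.
MXN accumulates by e^(0.0336×143/360) = 1.0134361.
CIP: F = S · (grow EUR)/(grow MXN) = 0.06503 × 1.0092581/1.0134361 = 0.06476191 EUR per MXN.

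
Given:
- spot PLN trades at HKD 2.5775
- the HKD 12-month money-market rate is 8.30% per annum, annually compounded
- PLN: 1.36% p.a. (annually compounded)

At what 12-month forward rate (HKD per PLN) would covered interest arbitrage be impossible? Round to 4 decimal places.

T = 1 year.
HKD accumulates by (1 + 0.0830)^1 = 1.083000.
PLN growth factor: (1 + 0.0136)^1 = 1.013600.
CIP: F = S · (grow HKD)/(grow PLN) = 2.5775 × 1.083000/1.013600 = 2.753978 HKD per PLN.

2.7540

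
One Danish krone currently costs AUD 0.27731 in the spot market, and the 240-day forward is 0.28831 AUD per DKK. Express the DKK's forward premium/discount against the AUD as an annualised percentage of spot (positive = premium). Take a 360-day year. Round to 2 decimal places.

T = 240/360 years.
Period premium: (0.28831 − 0.27731)/0.27731 = 0.0396668.
×(1/T) gives 5.95% p.a.

+5.95%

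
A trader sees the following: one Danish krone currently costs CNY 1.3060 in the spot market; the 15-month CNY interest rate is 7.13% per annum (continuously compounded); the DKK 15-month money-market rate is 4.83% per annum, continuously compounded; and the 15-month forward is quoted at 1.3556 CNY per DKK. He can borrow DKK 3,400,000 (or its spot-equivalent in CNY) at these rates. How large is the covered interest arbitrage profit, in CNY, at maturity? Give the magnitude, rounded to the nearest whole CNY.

CNY 41,561

T = 15/12 years.
Keep in DKK, deliver into the forward: 3,400,000·1.06223481·1.3556 = CNY 4,895,882.73.
Swap to CNY now, deposit: 3,400,000·1.3060·1.0932173 = CNY 4,854,322.10.
The quoted forward overvalues DKK, so borrow CNY, buy DKK at spot, deposit the DKK at 4.83%, and sell the proceeds forward at 1.3556.
The gap between the two covered legs is CNY 41,561.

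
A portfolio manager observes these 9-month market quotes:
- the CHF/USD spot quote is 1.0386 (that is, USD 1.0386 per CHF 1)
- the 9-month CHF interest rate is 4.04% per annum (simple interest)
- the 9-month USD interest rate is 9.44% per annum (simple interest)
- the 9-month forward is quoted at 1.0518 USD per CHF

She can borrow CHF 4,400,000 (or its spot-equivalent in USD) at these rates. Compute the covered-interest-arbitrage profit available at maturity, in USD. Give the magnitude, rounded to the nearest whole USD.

T = 9/12 years.
Route A — deposit CHF, sell forward: 4,400,000 × 1.030300 × 1.0518 = USD 4,768,145.98.
Route B — convert at spot, deposit USD: 4,400,000 × 1.0386 × 1.070800 = USD 4,893,384.67.
The quoted forward undervalues CHF, so borrow CHF, convert to USD at spot, deposit the USD at 9.44%, and buy CHF forward at 1.0518 to cover the loan.
Profit = 4,893,384.67 − 4,768,145.98 = USD 125,239.

USD 125,239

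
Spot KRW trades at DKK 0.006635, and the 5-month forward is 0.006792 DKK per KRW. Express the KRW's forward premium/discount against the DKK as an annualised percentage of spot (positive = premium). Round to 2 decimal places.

+5.68%

T = 5/12 years.
Period premium: (0.006792 − 0.006635)/0.006635 = 0.0236624.
×(1/T) gives 5.68% p.a.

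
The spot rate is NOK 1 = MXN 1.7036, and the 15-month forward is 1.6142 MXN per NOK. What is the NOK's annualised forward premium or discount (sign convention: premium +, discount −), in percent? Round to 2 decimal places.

T = 15/12 years.
Period premium: (1.6142 − 1.7036)/1.7036 = -0.0524771.
Annualise by dividing by T: -0.0524771 / (15/12) = -0.041982 → -4.20%.

-4.20%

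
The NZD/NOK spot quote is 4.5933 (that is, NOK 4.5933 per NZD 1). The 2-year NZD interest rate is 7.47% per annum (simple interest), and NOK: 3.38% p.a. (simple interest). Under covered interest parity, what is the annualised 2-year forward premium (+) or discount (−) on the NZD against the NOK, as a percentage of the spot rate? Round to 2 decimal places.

T = 2 years.
F = S · g_NOK/g_NZD = 4.5933 × 1.067600/1.149400 = 4.2664060.
Annualised premium = (F − S)/S × (1/T) = (4.2664060 − 4.5933)/4.5933 ÷ 2 = -3.56%.

-3.56%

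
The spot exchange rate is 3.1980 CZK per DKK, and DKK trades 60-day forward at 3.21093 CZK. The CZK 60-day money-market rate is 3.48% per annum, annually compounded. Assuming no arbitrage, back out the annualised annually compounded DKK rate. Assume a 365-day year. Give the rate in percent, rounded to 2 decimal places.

T = 60/365 years.
CIP gives F = S · g_CZK/g_DKK, so g_CZK/g_DKK = 3.21093/3.198 = 1.0040432.
The CZK side grows by (1 + 0.0348)^(60/365) = 1.0056391.
Hence g_DKK = 1.0015895.
r = 1.0015895^(365/60) − 1 = 0.009709 → 0.97%.

0.97%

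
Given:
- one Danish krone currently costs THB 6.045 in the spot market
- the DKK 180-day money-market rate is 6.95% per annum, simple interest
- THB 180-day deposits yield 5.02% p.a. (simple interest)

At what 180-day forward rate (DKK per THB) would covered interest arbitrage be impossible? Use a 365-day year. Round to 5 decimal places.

0.16696

T = 180/365 years.
THB growth factor: 1 + 0.0502×180/365 = 1.0247562.
DKK accumulates by 1 + 0.0695×180/365 = 1.034274.
Forward (THB per DKK) = 6.045 × 1.0247562 / 1.034274 = 5.989372.
Invert for DKK per THB: 1 / 5.989372 = 0.16696.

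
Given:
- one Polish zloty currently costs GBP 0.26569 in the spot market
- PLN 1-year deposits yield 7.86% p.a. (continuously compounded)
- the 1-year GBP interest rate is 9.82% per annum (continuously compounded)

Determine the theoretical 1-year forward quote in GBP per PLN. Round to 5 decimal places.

0.27095

T = 1 year.
GBP accumulates by e^(0.0982×1) = 1.1031834.
Growth of 1 PLN over T: e^(0.0786×1) = 1.0817715.
So F = 0.26569 × 1.1031834 / 1.0817715 = 0.2709489 (GBP/PLN).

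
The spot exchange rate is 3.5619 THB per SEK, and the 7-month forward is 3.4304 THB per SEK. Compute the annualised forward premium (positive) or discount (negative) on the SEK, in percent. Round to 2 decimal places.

T = 7/12 years.
(F − S)/S = (3.4304 − 3.5619)/3.5619 = -0.0369185.
×(1/T) gives -6.33% p.a.

-6.33%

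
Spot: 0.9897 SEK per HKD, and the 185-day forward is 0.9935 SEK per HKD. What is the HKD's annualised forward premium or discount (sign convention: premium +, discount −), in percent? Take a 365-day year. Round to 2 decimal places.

T = 185/365 years.
(F − S)/S = (0.9935 − 0.9897)/0.9897 = 0.0038395.
Annualise by dividing by T: 0.0038395 / (185/365) = 0.007575 → 0.76%.

+0.76%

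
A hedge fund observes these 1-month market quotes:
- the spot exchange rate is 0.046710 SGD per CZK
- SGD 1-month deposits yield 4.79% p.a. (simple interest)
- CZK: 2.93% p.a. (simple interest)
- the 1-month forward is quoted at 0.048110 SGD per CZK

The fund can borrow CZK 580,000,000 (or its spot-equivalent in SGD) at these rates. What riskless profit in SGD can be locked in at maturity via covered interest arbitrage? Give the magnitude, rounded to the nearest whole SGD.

SGD 771,990

T = 1/12 years.
Route A — deposit CZK, sell forward: 580,000,000 × 1.0024416667 × 0.048110 = SGD 27,971,931.78.
Route B — convert at spot, deposit SGD: 580,000,000 × 0.046710 × 1.0039916667 = SGD 27,199,941.44.
The quoted forward overvalues CZK, so borrow SGD, buy CZK at spot, deposit the CZK at 2.93%, and sell the proceeds forward at 0.048110.
The gap between the two covered legs is SGD 771,990.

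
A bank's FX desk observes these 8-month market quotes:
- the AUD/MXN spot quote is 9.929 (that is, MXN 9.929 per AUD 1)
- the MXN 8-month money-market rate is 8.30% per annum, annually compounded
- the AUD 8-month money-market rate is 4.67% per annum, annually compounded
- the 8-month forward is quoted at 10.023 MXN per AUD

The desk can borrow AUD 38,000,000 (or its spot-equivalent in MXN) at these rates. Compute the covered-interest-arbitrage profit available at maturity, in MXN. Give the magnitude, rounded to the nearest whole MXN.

T = 8/12 years.
Invest the AUD and cover forward: 38,000,000 × 1.03089590885 × 10.023 = MXN 392,641,448.39.
Convert at spot and invest in MXN: 38,000,000 × 9.929 × 1.05459482955 = MXN 397,900,738.38.
The quoted forward undervalues AUD, so borrow AUD, convert to MXN at spot, deposit the MXN at 8.30%, and buy AUD forward at 10.023 to cover the loan.
Profit = 397,900,738.38 − 392,641,448.39 = MXN 5,259,290.

MXN 5,259,290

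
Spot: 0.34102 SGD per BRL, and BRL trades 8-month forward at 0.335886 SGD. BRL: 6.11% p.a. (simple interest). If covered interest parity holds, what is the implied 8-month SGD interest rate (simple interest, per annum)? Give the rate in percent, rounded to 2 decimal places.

3.76%

T = 8/12 years.
CIP gives F = S · g_SGD/g_BRL, so g_SGD/g_BRL = 0.335886/0.34102 = 0.9849452.
The BRL side grows by 1 + 0.0611×8/12 = 1.0407333.
So the SGD growth factor = 1.0250653.
(1.0250653 − 1)/T = 0.037598, i.e. 3.76%.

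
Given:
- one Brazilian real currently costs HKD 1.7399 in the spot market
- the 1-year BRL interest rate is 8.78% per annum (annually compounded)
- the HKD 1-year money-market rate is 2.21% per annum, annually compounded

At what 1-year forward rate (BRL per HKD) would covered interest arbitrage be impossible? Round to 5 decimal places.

0.61169

T = 1 year.
HKD growth factor: (1 + 0.0221)^1 = 1.022100.
Growth of 1 BRL over T: (1 + 0.0878)^1 = 1.087800.
So F = 1.7399 × 1.022100 / 1.087800 = 1.634815 (HKD/BRL).
Invert for BRL per HKD: 1 / 1.634815 = 0.61169.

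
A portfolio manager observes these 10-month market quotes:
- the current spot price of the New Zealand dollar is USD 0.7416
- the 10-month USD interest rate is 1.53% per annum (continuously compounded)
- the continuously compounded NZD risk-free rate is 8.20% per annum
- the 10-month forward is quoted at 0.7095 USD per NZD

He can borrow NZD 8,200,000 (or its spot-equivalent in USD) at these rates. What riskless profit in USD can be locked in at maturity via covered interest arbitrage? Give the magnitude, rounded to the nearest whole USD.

T = 10/12 years.
Route A — deposit NZD, sell forward: 8,200,000 × 1.070722156 × 0.7095 = USD 6,229,354.43.
Route B — convert at spot, deposit USD: 8,200,000 × 0.7416 × 1.012831628 = USD 6,159,150.67.
The quoted forward overvalues NZD, so borrow USD, buy NZD at spot, deposit the NZD at 8.20%, and sell the proceeds forward at 0.7095.
The gap between the two covered legs is USD 70,204.

USD 70,204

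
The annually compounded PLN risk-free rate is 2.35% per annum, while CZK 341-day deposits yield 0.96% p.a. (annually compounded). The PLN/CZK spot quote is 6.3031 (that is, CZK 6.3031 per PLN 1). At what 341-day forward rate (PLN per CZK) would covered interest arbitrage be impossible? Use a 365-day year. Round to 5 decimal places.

0.16069

T = 341/365 years.
CZK accumulates by (1 + 0.0096)^(341/365) = 1.0089659.
Growth of 1 PLN over T: (1 + 0.0235)^(341/365) = 1.021938.
CIP: F = S · (grow CZK)/(grow PLN) = 6.3031 × 1.0089659/1.021938 = 6.223091 CZK per PLN.
Quoted the other way: 1/6.223091 = 0.16069 PLN per CZK.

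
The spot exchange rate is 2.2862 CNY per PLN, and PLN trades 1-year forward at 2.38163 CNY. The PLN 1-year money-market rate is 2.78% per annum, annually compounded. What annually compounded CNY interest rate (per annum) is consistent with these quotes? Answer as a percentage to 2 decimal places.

T = 1 year.
CIP gives F = S · g_CNY/g_PLN, so g_CNY/g_PLN = 2.38163/2.2862 = 1.0417418.
The PLN side grows by (1 + 0.0278)^1 = 1.027800.
So the CNY growth factor = 1.0707022.
r = 1.0707022^(1/1) − 1 = 0.070702 → 7.07%.

7.07%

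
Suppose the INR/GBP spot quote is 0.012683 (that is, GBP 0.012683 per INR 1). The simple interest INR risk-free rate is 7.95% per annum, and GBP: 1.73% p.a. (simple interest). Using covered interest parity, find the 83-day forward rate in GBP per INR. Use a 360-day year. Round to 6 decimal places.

T = 83/360 years.
GBP growth factor: 1 + 0.0173×83/360 = 1.0039886.
INR growth factor: 1 + 0.0795×83/360 = 1.0183292.
Forward (GBP per INR) = 0.012683 × 1.0039886 / 1.0183292 = 0.01250439.

0.012504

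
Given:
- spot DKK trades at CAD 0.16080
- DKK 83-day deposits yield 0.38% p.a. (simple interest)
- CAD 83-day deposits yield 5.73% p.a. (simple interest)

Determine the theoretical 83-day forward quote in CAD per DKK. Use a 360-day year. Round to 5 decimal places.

0.16278

T = 83/360 years.
CAD growth factor: 1 + 0.0573×83/360 = 1.0132108.
DKK growth factor: 1 + 0.0038×83/360 = 1.0008761.
So F = 0.1608 × 1.0132108 / 1.0008761 = 0.1627817 (CAD/DKK).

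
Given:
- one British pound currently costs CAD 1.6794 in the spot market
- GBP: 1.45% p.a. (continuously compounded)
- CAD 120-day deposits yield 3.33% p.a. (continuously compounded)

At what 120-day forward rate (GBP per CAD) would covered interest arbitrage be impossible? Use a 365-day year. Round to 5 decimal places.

T = 120/365 years.
Growth of 1 CAD over T: e^(0.0333×120/365) = 1.0110081.
GBP growth factor: e^(0.0145×120/365) = 1.0047785.
So F = 1.6794 × 1.0110081 / 1.0047785 = 1.689812 (CAD/GBP).
Quoted the other way: 1/1.689812 = 0.59178 GBP per CAD.

0.59178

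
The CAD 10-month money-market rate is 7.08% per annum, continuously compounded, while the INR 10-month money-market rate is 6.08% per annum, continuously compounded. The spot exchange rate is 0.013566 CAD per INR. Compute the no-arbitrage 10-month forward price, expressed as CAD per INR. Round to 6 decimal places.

0.013680

T = 10/12 years.
CAD accumulates by e^(0.0708×10/12) = 1.0607752.
INR accumulates by e^(0.0608×10/12) = 1.0519722.
So F = 0.013566 × 1.0607752 / 1.0519722 = 0.01367952 (CAD/INR).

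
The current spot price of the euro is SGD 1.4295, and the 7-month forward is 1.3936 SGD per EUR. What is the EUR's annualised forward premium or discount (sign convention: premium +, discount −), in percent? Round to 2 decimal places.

T = 7/12 years.
EUR trades forward at -2.51137% vs spot over the period.
×(1/T) gives -4.31% p.a.

-4.31%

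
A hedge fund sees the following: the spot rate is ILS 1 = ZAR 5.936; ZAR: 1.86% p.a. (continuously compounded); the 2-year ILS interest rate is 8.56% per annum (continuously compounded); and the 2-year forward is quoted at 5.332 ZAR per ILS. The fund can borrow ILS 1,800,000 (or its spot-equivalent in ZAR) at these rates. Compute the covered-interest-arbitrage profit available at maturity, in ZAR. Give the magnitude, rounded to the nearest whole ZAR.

T = 2 years.
Route A — deposit ILS, sell forward: 1,800,000 × 1.1867280709 × 5.332 = ZAR 11,389,741.33.
Route B — convert at spot, deposit ZAR: 1,800,000 × 5.936 × 1.0379005802 = ZAR 11,089,760.12.
The quoted forward overvalues ILS, so borrow ZAR, buy ILS at spot, deposit the ILS at 8.56%, and sell the proceeds forward at 5.332.
Arbitrage profit = |11,389,741.33 − 11,089,760.12| = ZAR 299,981.

ZAR 299,981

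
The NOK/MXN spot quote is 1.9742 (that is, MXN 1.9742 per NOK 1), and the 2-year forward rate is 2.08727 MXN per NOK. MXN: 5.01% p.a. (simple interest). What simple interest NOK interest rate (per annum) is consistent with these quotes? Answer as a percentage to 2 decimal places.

2.03%

T = 2 years.
By CIP, F/S equals the MXN-to-NOK growth ratio: 2.08727/1.9742 = 1.0572738.
The MXN side grows by 1 + 0.0501×2 = 1.100200.
So the NOK growth factor = 1.0406008.
(1.0406008 − 1)/T = 0.020300, i.e. 2.03%.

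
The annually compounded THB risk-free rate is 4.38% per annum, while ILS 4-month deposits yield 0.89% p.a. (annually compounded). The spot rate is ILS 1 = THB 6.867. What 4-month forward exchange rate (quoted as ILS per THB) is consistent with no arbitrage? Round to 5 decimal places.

0.14398

T = 4/12 years.
THB growth factor: (1 + 0.0438)^(4/12) = 1.0143919.
ILS accumulates by (1 + 0.0089)^(4/12) = 1.0029579.
CIP: F = S · (grow THB)/(grow ILS) = 6.867 × 1.0143919/1.0029579 = 6.945286 THB per ILS.
Invert for ILS per THB: 1 / 6.945286 = 0.14398.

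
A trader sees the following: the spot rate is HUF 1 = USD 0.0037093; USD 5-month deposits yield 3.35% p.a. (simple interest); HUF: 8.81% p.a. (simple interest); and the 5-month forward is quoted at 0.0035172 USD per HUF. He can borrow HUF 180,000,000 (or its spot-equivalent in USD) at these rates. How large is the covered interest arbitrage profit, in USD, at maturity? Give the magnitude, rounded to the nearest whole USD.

USD 20,658

T = 5/12 years.
Invest the HUF and cover forward: 180,000,000 × 1.03670833 × 0.0035172 = USD 656,335.90.
Convert at spot and invest in USD: 180,000,000 × 0.0037093 × 1.01395833 = USD 676,993.61.
The quoted forward undervalues HUF, so borrow HUF, convert to USD at spot, deposit the USD at 3.35%, and buy HUF forward at 0.0035172 to cover the loan.
Arbitrage profit = |656,335.90 − 676,993.61| = USD 20,658.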